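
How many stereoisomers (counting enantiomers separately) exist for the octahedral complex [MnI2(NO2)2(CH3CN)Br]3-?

The six octahedral sites form three mutually perpendicular trans pairs.
Working through the distinct placements yields 6 geometric isomers: I trans, NO2 trans; I cis, NO2 cis (3 arrangements, 2 chiral); I cis, NO2 trans; I trans, NO2 cis.
Of these, 2 lack any improper symmetry element and so occur as enantiomeric pairs, giving 6 + 2 = 8 stereoisomers in total.

8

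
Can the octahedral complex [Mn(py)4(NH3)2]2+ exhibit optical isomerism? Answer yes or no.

no

An octahedron has six vertices in three trans pairs; every non-trans pair is cis.
The distinct arrangements are (2 in all): NH3 trans; NH3 cis.
Each arrangement has an internal mirror plane or centre of symmetry, so none is chiral.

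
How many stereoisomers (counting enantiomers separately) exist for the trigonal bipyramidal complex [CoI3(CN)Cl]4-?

4

In a trigonal bipyramid the two axial positions differ from the three equatorial ones.
Working through the distinct placements yields 4 geometric isomers: CN axial, Cl axial; CN axial, Cl equatorial; CN equatorial, Cl axial; CN equatorial, Cl equatorial.
Each arrangement has an internal mirror plane or centre of symmetry, so none is chiral.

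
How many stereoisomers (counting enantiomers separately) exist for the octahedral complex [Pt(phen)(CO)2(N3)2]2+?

4

An octahedron has six vertices in three trans pairs; every non-trans pair is cis.
Each phen is bidentate and must span two cis positions.
There are 3 geometric isomers: CO trans, N3 cis; CO cis, N3 cis (chiral); CO cis, N3 trans.
One of these lacks any improper symmetry element and so occurs as an enantiomeric pair, giving 3 + 1 = 4 stereoisomers in total.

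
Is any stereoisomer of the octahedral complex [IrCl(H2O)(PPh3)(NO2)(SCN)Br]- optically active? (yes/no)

yes

The six octahedral sites form three mutually perpendicular trans pairs.
Placing the ligands in turn and identifying arrangements related by rotation or reflection leaves 15 distinct geometric isomers.
Of these, 15 lack any improper symmetry element and so occur as enantiomeric pairs, giving 15 + 15 = 30 stereoisomers in total.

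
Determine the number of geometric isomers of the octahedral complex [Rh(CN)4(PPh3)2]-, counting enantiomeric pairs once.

An octahedron has six vertices in three trans pairs; every non-trans pair is cis.
The distinct arrangements are (2 in all): PPh3 trans; PPh3 cis.

2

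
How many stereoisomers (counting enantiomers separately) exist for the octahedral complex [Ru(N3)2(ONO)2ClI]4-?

The six octahedral sites form three mutually perpendicular trans pairs.
There are 6 geometric isomers: N3 trans, ONO trans; N3 cis, ONO cis (3 arrangements, 2 chiral); N3 cis, ONO trans; N3 trans, ONO cis.
Of these, 2 lack any improper symmetry element and so occur as enantiomeric pairs, giving 6 + 2 = 8 stereoisomers in total.

8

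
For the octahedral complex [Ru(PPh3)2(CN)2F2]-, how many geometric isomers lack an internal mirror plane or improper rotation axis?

1

An octahedron has six vertices in three trans pairs; every non-trans pair is cis.
There are 5 geometric isomers: PPh3 trans, CN trans, F trans; PPh3 cis, CN trans, F cis; PPh3 trans, CN cis, F cis; PPh3 cis, CN cis, F cis (chiral); PPh3 cis, CN cis, F trans.
One of these lacks any improper symmetry element and so occurs as an enantiomeric pair, giving 5 + 1 = 6 stereoisomers in total.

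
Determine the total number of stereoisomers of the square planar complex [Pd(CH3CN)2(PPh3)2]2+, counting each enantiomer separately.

In a square planar complex each vertex has one trans partner and two cis neighbours.
There are 2 geometric isomers: CH3CN cis; CH3CN trans.
Each arrangement has an internal mirror plane or centre of symmetry, so none is chiral.

2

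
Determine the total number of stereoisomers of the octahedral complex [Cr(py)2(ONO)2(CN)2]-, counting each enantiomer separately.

6

In an octahedral complex each vertex has one trans partner and four cis neighbours.
The distinct arrangements are (5 in all): py trans, ONO trans, CN trans; py cis, ONO cis, CN trans; py trans, ONO cis, CN cis; py cis, ONO cis, CN cis (chiral); py cis, ONO trans, CN cis.
One of these lacks any improper symmetry element and so occurs as an enantiomeric pair, giving 5 + 1 = 6 stereoisomers in total.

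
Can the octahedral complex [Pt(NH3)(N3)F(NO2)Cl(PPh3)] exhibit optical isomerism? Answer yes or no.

An octahedron has six vertices in three trans pairs; every non-trans pair is cis.
Placing the ligands in turn and identifying arrangements related by rotation or reflection leaves 15 distinct geometric isomers.
Of these, 15 lack any improper symmetry element and so occur as enantiomeric pairs, giving 15 + 15 = 30 stereoisomers in total.

yes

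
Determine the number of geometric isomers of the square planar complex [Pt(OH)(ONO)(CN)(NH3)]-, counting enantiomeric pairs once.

3

In a square planar complex each vertex has one trans partner and two cis neighbours.
Working through the distinct placements yields 3 geometric isomers: (CN/OH trans, NH3/ONO trans); (CN/ONO trans, NH3/OH trans); (CN/NH3 trans, OH/ONO trans).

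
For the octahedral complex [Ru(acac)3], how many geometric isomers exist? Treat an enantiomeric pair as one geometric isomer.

In an octahedral complex each vertex has one trans partner and four cis neighbours.
Each acac is bidentate and must span two cis positions.
Only one geometric arrangement is possible; it has no improper symmetry element, so it exists as a pair of enantiomers (2 stereoisomers).

1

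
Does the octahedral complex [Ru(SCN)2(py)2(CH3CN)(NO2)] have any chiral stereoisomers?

The six octahedral sites form three mutually perpendicular trans pairs.
Working through the distinct placements yields 6 geometric isomers: SCN trans, py trans; SCN cis, py cis (3 arrangements, 2 chiral); SCN cis, py trans; SCN trans, py cis.
Of these, 2 lack any improper symmetry element and so occur as enantiomeric pairs, giving 6 + 2 = 8 stereoisomers in total.

yes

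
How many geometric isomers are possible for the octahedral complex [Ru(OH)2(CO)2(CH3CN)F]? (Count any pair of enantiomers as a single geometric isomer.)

6

In an octahedral complex each vertex has one trans partner and four cis neighbours.
There are 6 geometric isomers: OH trans, CO cis; OH cis, CO cis (3 arrangements, 2 chiral); OH trans, CO trans; OH cis, CO trans.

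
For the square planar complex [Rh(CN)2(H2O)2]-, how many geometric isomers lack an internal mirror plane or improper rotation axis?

In a square planar complex each vertex has one trans partner and two cis neighbours.
Working through the distinct placements yields 2 geometric isomers: CN cis; CN trans.
Each arrangement has an internal mirror plane or centre of symmetry, so none is chiral.

0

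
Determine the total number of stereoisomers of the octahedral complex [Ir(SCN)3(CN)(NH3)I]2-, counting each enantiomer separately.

In an octahedral complex each vertex has one trans partner and four cis neighbours.
Working through the distinct placements yields 4 geometric isomers: SCN mer (3 arrangements); SCN fac (chiral).
One of these lacks any improper symmetry element and so occurs as an enantiomeric pair, giving 4 + 1 = 5 stereoisomers in total.

5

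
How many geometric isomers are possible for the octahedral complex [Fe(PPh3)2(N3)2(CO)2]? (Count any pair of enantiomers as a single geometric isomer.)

There are 5 geometric isomers: PPh3 trans, N3 trans, CO trans; PPh3 cis, N3 cis, CO trans; PPh3 trans, N3 cis, CO cis; PPh3 cis, N3 cis, CO cis (chiral); PPh3 cis, N3 trans, CO cis.

5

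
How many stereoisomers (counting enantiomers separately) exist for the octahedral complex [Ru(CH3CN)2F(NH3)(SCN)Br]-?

15

In an octahedral complex each vertex has one trans partner and four cis neighbours.
Systematic enumeration (placing each ligand type in turn and discarding arrangements equivalent by rotation or reflection) gives 9 geometric isomers.
Of these, 6 lack any improper symmetry element and so occur as enantiomeric pairs, giving 9 + 6 = 15 stereoisomers in total.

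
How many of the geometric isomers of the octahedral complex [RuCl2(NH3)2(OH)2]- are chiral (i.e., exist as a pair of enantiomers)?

1

Systematic placement gives 5 geometric isomers: Cl trans, NH3 trans, OH trans; Cl trans, NH3 cis, OH cis; Cl cis, NH3 cis, OH trans; Cl cis, NH3 cis, OH cis (chiral); Cl cis, NH3 trans, OH cis.
One of these lacks any improper symmetry element and so occurs as an enantiomeric pair, giving 5 + 1 = 6 stereoisomers in total.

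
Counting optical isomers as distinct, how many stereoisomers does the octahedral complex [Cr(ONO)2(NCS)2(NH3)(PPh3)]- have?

In an octahedral complex each vertex has one trans partner and four cis neighbours.
The distinct arrangements are (6 in all): ONO cis, NCS trans; ONO trans, NCS trans; ONO cis, NCS cis (3 arrangements, 2 chiral); ONO trans, NCS cis.
Of these, 2 lack any improper symmetry element and so occur as enantiomeric pairs, giving 6 + 2 = 8 stereoisomers in total.

8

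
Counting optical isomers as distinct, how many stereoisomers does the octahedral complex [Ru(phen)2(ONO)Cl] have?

An octahedron has six vertices in three trans pairs; every non-trans pair is cis.
Each phen is bidentate and must span two cis positions.
The distinct arrangements are (2 in all): ONO and Cl mutually trans; ONO and Cl mutually cis (chiral).
One of these lacks any improper symmetry element and so occurs as an enantiomeric pair, giving 2 + 1 = 3 stereoisomers in total.

3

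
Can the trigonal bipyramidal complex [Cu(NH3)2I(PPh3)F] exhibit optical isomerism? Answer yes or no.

yes

In a trigonal bipyramid the two axial positions differ from the three equatorial ones.
Systematic enumeration (placing each ligand type in turn and discarding arrangements equivalent by rotation or reflection) gives 7 geometric isomers.
Of these, 3 lack any improper symmetry element and so occur as enantiomeric pairs, giving 7 + 3 = 10 stereoisomers in total.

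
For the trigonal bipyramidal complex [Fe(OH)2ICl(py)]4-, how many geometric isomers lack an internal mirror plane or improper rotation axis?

In a trigonal bipyramid the two axial positions differ from the three equatorial ones.
Systematic enumeration (placing each ligand type in turn and discarding arrangements equivalent by rotation or reflection) gives 7 geometric isomers.
Of these, 3 lack any improper symmetry element and so occur as enantiomeric pairs, giving 7 + 3 = 10 stereoisomers in total.

3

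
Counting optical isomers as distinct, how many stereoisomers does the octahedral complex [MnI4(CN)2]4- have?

There are 2 geometric isomers: CN trans; CN cis.
Each arrangement has an internal mirror plane or centre of symmetry, so none is chiral.

2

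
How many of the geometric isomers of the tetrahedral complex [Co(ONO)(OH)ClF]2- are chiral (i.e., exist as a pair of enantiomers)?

In a tetrahedral complex all four positions are equivalent and every pair of ligands is adjacent — there is no cis/trans distinction.
Only one geometric arrangement is possible; it has no improper symmetry element, so it exists as a pair of enantiomers (2 stereoisomers).

1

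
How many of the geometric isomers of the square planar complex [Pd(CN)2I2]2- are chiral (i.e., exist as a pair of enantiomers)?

0

In a square planar complex each vertex has one trans partner and two cis neighbours.
The distinct arrangements are (2 in all): CN cis; CN trans.
Each arrangement has an internal mirror plane or centre of symmetry, so none is chiral.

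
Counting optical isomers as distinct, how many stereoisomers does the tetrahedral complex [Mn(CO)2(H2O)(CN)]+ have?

1

In a tetrahedral complex all four positions are equivalent and every pair of ligands is adjacent — there is no cis/trans distinction.
Only one geometric arrangement is possible.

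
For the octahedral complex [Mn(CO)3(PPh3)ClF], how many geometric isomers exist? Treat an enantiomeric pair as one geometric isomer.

The six octahedral sites form three mutually perpendicular trans pairs.
The distinct arrangements are (4 in all): CO mer (3 arrangements); CO fac (chiral).

4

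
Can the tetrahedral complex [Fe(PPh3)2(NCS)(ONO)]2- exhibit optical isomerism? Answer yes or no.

Only one geometric arrangement is possible.

no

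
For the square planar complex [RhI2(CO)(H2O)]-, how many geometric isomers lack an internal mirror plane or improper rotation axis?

0

In a square planar complex each vertex has one trans partner and two cis neighbours.
The distinct arrangements are (2 in all): I cis; I trans.
Each arrangement has an internal mirror plane or centre of symmetry, so none is chiral.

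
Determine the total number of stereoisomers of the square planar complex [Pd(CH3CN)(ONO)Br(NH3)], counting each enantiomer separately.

In a square planar complex each vertex has one trans partner and two cis neighbours.
Systematic placement gives 3 geometric isomers: (Br/NH3 trans, CH3CN/ONO trans); (Br/ONO trans, CH3CN/NH3 trans); (Br/CH3CN trans, NH3/ONO trans).
Each arrangement has an internal mirror plane or centre of symmetry, so none is chiral.

3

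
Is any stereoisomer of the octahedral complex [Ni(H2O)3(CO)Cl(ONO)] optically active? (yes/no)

yes

An octahedron has six vertices in three trans pairs; every non-trans pair is cis.
The distinct arrangements are (4 in all): H2O mer (3 arrangements); H2O fac (chiral).
One of these lacks any improper symmetry element and so occurs as an enantiomeric pair, giving 4 + 1 = 5 stereoisomers in total.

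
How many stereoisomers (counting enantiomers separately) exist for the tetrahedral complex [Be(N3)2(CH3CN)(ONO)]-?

1

In a tetrahedral complex all four positions are equivalent and every pair of ligands is adjacent — there is no cis/trans distinction.
Only one geometric arrangement is possible.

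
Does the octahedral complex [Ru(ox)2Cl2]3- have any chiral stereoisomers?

yes

In an octahedral complex each vertex has one trans partner and four cis neighbours.
Each ox is bidentate and must span two cis positions.
Systematic placement gives 2 geometric isomers: Cl trans; Cl cis (chiral).
One of these lacks any improper symmetry element and so occurs as an enantiomeric pair, giving 2 + 1 = 3 stereoisomers in total.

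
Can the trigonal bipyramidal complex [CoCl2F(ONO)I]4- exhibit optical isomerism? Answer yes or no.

yes

Exhaustive case analysis gives 7 geometric isomers.
Of these, 3 lack any improper symmetry element and so occur as enantiomeric pairs, giving 7 + 3 = 10 stereoisomers in total.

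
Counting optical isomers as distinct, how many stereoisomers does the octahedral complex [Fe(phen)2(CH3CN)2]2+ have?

An octahedron has six vertices in three trans pairs; every non-trans pair is cis.
Each phen is bidentate and must span two cis positions.
Systematic placement gives 2 geometric isomers: CH3CN trans; CH3CN cis (chiral).
One of these lacks any improper symmetry element and so occurs as an enantiomeric pair, giving 2 + 1 = 3 stereoisomers in total.

3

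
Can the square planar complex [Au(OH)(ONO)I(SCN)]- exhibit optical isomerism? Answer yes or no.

In a square planar complex each vertex has one trans partner and two cis neighbours.
Working through the distinct placements yields 3 geometric isomers: (I/ONO trans, OH/SCN trans); (I/SCN trans, OH/ONO trans); (I/OH trans, ONO/SCN trans).
Each arrangement has an internal mirror plane or centre of symmetry, so none is chiral.

no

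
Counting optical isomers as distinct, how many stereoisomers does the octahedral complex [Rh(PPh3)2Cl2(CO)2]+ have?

In an octahedral complex each vertex has one trans partner and four cis neighbours.
Systematic placement gives 5 geometric isomers: PPh3 trans, Cl trans, CO trans; PPh3 cis, Cl cis, CO trans; PPh3 trans, Cl cis, CO cis; PPh3 cis, Cl cis, CO cis (chiral); PPh3 cis, Cl trans, CO cis.
One of these lacks any improper symmetry element and so occurs as an enantiomeric pair, giving 5 + 1 = 6 stereoisomers in total.

6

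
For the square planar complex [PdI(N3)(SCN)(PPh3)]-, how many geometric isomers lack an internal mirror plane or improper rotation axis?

In a square planar complex each vertex has one trans partner and two cis neighbours.
The distinct arrangements are (3 in all): (I/PPh3 trans, N3/SCN trans); (I/SCN trans, N3/PPh3 trans); (I/N3 trans, PPh3/SCN trans).
Each arrangement has an internal mirror plane or centre of symmetry, so none is chiral.

0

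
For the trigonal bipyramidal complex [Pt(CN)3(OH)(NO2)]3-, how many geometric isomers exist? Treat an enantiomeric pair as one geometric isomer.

A trigonal bipyramid has two axial and three equatorial sites, which are chemically inequivalent.
Systematic placement gives 4 geometric isomers: OH equatorial, NO2 equatorial; OH equatorial, NO2 axial; OH axial, NO2 equatorial; OH axial, NO2 axial.

4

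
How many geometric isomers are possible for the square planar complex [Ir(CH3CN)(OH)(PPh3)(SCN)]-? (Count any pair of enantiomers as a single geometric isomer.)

3

A square has two trans pairs of vertices; adjacent vertices are cis.
Working through the distinct placements yields 3 geometric isomers: (CH3CN/PPh3 trans, OH/SCN trans); (CH3CN/SCN trans, OH/PPh3 trans); (CH3CN/OH trans, PPh3/SCN trans).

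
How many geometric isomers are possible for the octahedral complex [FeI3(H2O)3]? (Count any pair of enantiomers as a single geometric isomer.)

Working through the distinct placements yields 2 geometric isomers: I mer; I fac.

2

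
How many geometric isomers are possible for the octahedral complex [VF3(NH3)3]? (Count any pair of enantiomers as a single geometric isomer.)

In an octahedral complex each vertex has one trans partner and four cis neighbours.
Systematic placement gives 2 geometric isomers: F mer; F fac.

2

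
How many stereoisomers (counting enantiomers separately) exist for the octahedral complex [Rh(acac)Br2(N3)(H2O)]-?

6

The six octahedral sites form three mutually perpendicular trans pairs.
Each acac is bidentate and must span two cis positions.
Systematic placement gives 4 geometric isomers: Br trans; Br cis (3 arrangements, 2 chiral).
Of these, 2 lack any improper symmetry element and so occur as enantiomeric pairs, giving 4 + 2 = 6 stereoisomers in total.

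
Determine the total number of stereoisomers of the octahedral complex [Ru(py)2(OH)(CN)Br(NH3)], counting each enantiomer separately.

Placing the ligands in turn and identifying arrangements related by rotation or reflection leaves 9 distinct geometric isomers.
Of these, 6 lack any improper symmetry element and so occur as enantiomeric pairs, giving 9 + 6 = 15 stereoisomers in total.

15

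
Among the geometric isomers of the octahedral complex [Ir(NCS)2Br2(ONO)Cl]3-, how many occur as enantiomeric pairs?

The distinct arrangements are (6 in all): NCS cis, Br trans; NCS trans, Br trans; NCS cis, Br cis (3 arrangements, 2 chiral); NCS trans, Br cis.
Of these, 2 lack any improper symmetry element and so occur as enantiomeric pairs, giving 6 + 2 = 8 stereoisomers in total.

2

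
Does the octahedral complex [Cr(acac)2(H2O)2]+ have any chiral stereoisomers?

yes

The six octahedral sites form three mutually perpendicular trans pairs.
Each acac is bidentate and must span two cis positions.
There are 2 geometric isomers: H2O trans; H2O cis (chiral).
One of these lacks any improper symmetry element and so occurs as an enantiomeric pair, giving 2 + 1 = 3 stereoisomers in total.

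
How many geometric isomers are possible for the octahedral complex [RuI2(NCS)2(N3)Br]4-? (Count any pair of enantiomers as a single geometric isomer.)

6

Systematic placement gives 6 geometric isomers: I cis, NCS trans; I cis, NCS cis (3 arrangements, 2 chiral); I trans, NCS trans; I trans, NCS cis.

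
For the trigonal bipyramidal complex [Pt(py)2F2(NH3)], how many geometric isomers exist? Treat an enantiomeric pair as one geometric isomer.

5

In a trigonal bipyramid the two axial positions differ from the three equatorial ones.
Systematic enumeration (placing each ligand type in turn and discarding arrangements equivalent by rotation or reflection) gives 5 geometric isomers.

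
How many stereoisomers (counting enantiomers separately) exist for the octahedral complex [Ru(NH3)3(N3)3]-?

2

In an octahedral complex each vertex has one trans partner and four cis neighbours.
Working through the distinct placements yields 2 geometric isomers: NH3 mer; NH3 fac.
Each arrangement has an internal mirror plane or centre of symmetry, so none is chiral.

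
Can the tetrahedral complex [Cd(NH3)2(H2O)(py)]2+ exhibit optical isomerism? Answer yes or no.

Only one geometric arrangement is possible.

no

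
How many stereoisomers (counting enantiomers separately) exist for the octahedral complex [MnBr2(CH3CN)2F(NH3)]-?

8

In an octahedral complex each vertex has one trans partner and four cis neighbours.
Working through the distinct placements yields 6 geometric isomers: Br trans, CH3CN trans; Br trans, CH3CN cis; Br cis, CH3CN cis (3 arrangements, 2 chiral); Br cis, CH3CN trans.
Of these, 2 lack any improper symmetry element and so occur as enantiomeric pairs, giving 6 + 2 = 8 stereoisomers in total.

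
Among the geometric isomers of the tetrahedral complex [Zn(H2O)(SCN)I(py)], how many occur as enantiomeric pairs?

1

All four vertices of a tetrahedron are equivalent and mutually adjacent, so cis/trans isomerism cannot arise.
Only one geometric arrangement is possible; it has no improper symmetry element, so it exists as a pair of enantiomers (2 stereoisomers).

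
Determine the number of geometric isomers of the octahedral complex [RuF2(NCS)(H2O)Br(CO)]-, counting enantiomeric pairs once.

9

In an octahedral complex each vertex has one trans partner and four cis neighbours.
Systematic enumeration (placing each ligand type in turn and discarding arrangements equivalent by rotation or reflection) gives 9 geometric isomers.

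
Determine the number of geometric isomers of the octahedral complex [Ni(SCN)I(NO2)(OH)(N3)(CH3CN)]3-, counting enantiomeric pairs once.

In an octahedral complex each vertex has one trans partner and four cis neighbours.
Exhaustive case analysis gives 15 geometric isomers.

15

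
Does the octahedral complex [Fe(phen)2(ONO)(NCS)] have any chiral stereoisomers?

yes

The six octahedral sites form three mutually perpendicular trans pairs.
Each phen is bidentate and must span two cis positions.
Systematic placement gives 2 geometric isomers: ONO and NCS mutually trans; ONO and NCS mutually cis (chiral).
One of these lacks any improper symmetry element and so occurs as an enantiomeric pair, giving 2 + 1 = 3 stereoisomers in total.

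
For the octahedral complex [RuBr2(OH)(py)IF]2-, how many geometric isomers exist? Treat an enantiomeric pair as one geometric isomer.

In an octahedral complex each vertex has one trans partner and four cis neighbours.
Systematic enumeration (placing each ligand type in turn and discarding arrangements equivalent by rotation or reflection) gives 9 geometric isomers.

9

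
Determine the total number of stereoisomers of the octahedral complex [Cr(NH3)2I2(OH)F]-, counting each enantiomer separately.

8

Working through the distinct placements yields 6 geometric isomers: NH3 cis, I cis (3 arrangements, 2 chiral); NH3 trans, I cis; NH3 cis, I trans; NH3 trans, I trans.
Of these, 2 lack any improper symmetry element and so occur as enantiomeric pairs, giving 6 + 2 = 8 stereoisomers in total.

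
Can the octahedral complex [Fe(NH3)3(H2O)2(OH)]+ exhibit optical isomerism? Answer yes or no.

no

The six octahedral sites form three mutually perpendicular trans pairs.
The distinct arrangements are (3 in all): NH3 mer, H2O trans; NH3 fac, H2O cis; NH3 mer, H2O cis.
Each arrangement has an internal mirror plane or centre of symmetry, so none is chiral.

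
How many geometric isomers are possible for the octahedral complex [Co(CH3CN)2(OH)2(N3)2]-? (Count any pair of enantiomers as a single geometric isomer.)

In an octahedral complex each vertex has one trans partner and four cis neighbours.
The distinct arrangements are (5 in all): CH3CN trans, OH trans, N3 trans; CH3CN trans, OH cis, N3 cis; CH3CN cis, OH trans, N3 cis; CH3CN cis, OH cis, N3 cis (chiral); CH3CN cis, OH cis, N3 trans.

5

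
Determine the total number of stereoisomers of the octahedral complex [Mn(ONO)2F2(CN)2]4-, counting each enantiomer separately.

In an octahedral complex each vertex has one trans partner and four cis neighbours.
There are 5 geometric isomers: ONO trans, F trans, CN trans; ONO cis, F cis, CN trans; ONO trans, F cis, CN cis; ONO cis, F cis, CN cis (chiral); ONO cis, F trans, CN cis.
One of these lacks any improper symmetry element and so occurs as an enantiomeric pair, giving 5 + 1 = 6 stereoisomers in total.

6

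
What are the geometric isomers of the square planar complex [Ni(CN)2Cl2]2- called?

cis and trans

In a square planar complex each vertex has one trans partner and two cis neighbours.
The distinct arrangements are (2 in all): CN cis; CN trans.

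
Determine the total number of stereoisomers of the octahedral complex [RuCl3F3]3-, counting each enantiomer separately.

2

The six octahedral sites form three mutually perpendicular trans pairs.
There are 2 geometric isomers: Cl mer; Cl fac.
Each arrangement has an internal mirror plane or centre of symmetry, so none is chiral.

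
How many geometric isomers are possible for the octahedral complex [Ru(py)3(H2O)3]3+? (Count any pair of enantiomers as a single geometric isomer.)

2

Working through the distinct placements yields 2 geometric isomers: py mer; py fac.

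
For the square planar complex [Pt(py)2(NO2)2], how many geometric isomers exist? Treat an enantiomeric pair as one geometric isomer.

In a square planar complex each vertex has one trans partner and two cis neighbours.
There are 2 geometric isomers: py cis; py trans.

2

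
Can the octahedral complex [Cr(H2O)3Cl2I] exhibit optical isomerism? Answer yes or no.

The six octahedral sites form three mutually perpendicular trans pairs.
Working through the distinct placements yields 3 geometric isomers: H2O mer, Cl trans; H2O fac, Cl cis; H2O mer, Cl cis.
Each arrangement has an internal mirror plane or centre of symmetry, so none is chiral.

no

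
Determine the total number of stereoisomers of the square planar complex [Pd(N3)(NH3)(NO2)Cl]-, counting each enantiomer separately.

3

A square has two trans pairs of vertices; adjacent vertices are cis.
The distinct arrangements are (3 in all): (Cl/NH3 trans, N3/NO2 trans); (Cl/NO2 trans, N3/NH3 trans); (Cl/N3 trans, NH3/NO2 trans).
Each arrangement has an internal mirror plane or centre of symmetry, so none is chiral.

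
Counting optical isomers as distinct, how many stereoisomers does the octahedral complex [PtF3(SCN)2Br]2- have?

There are 3 geometric isomers: F mer, SCN trans; F fac, SCN cis; F mer, SCN cis.
Each arrangement has an internal mirror plane or centre of symmetry, so none is chiral.

3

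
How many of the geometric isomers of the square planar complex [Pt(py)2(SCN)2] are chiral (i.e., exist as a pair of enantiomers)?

A square has two trans pairs of vertices; adjacent vertices are cis.
There are 2 geometric isomers: py cis; py trans.
Each arrangement has an internal mirror plane or centre of symmetry, so none is chiral.

0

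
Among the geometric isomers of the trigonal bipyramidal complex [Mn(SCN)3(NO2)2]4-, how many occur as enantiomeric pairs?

0

A trigonal bipyramid has two axial and three equatorial sites, which are chemically inequivalent.
Systematic placement gives 3 geometric isomers: NO2 both axial; NO2 one axial, one equatorial; NO2 both equatorial.
Each arrangement has an internal mirror plane or centre of symmetry, so none is chiral.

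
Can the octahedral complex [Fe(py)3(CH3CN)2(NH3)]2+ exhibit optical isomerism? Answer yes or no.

no

The six octahedral sites form three mutually perpendicular trans pairs.
The distinct arrangements are (3 in all): py mer, CH3CN trans; py mer, CH3CN cis; py fac, CH3CN cis.
Each arrangement has an internal mirror plane or centre of symmetry, so none is chiral.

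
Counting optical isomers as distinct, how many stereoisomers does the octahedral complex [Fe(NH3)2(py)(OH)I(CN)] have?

The six octahedral sites form three mutually perpendicular trans pairs.
Exhaustive case analysis gives 9 geometric isomers.
Of these, 6 lack any improper symmetry element and so occur as enantiomeric pairs, giving 9 + 6 = 15 stereoisomers in total.

15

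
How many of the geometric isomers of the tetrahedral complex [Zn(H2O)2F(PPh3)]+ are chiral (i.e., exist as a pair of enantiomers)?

In a tetrahedral complex all four positions are equivalent and every pair of ligands is adjacent — there is no cis/trans distinction.
Only one geometric arrangement is possible.

0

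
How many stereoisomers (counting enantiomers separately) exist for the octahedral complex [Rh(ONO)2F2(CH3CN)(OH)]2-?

In an octahedral complex each vertex has one trans partner and four cis neighbours.
There are 6 geometric isomers: ONO trans, F cis; ONO cis, F cis (3 arrangements, 2 chiral); ONO trans, F trans; ONO cis, F trans.
Of these, 2 lack any improper symmetry element and so occur as enantiomeric pairs, giving 6 + 2 = 8 stereoisomers in total.

8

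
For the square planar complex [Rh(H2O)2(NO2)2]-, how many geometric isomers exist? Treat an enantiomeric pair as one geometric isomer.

2

In a square planar complex each vertex has one trans partner and two cis neighbours.
The distinct arrangements are (2 in all): H2O cis; H2O trans.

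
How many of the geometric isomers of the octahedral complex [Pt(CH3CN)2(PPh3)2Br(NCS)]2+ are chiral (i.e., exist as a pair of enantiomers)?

2

Working through the distinct placements yields 6 geometric isomers: CH3CN cis, PPh3 trans; CH3CN cis, PPh3 cis (3 arrangements, 2 chiral); CH3CN trans, PPh3 trans; CH3CN trans, PPh3 cis.
Of these, 2 lack any improper symmetry element and so occur as enantiomeric pairs, giving 6 + 2 = 8 stereoisomers in total.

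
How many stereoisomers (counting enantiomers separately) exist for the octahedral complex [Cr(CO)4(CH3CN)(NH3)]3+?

2

An octahedron has six vertices in three trans pairs; every non-trans pair is cis.
The distinct arrangements are (2 in all): CH3CN and NH3 mutually cis; CH3CN and NH3 mutually trans.
Each arrangement has an internal mirror plane or centre of symmetry, so none is chiral.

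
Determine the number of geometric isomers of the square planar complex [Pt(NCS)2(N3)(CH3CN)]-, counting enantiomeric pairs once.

2

A square has two trans pairs of vertices; adjacent vertices are cis.
There are 2 geometric isomers: NCS cis; NCS trans.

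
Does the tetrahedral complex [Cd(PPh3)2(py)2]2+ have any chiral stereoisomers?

no

In a tetrahedral complex all four positions are equivalent and every pair of ligands is adjacent — there is no cis/trans distinction.
Only one geometric arrangement is possible.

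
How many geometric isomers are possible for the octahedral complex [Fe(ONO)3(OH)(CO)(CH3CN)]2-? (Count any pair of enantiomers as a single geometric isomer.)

4

Working through the distinct placements yields 4 geometric isomers: ONO mer (3 arrangements); ONO fac (chiral).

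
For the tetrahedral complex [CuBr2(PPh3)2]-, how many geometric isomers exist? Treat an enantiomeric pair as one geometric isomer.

In a tetrahedral complex all four positions are equivalent and every pair of ligands is adjacent — there is no cis/trans distinction.
Only one geometric arrangement is possible.

1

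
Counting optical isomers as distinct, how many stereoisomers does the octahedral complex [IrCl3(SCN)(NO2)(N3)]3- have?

In an octahedral complex each vertex has one trans partner and four cis neighbours.
Working through the distinct placements yields 4 geometric isomers: Cl mer (3 arrangements); Cl fac (chiral).
One of these lacks any improper symmetry element and so occurs as an enantiomeric pair, giving 4 + 1 = 5 stereoisomers in total.

5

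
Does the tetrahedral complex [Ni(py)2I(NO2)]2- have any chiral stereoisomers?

In a tetrahedral complex all four positions are equivalent and every pair of ligands is adjacent — there is no cis/trans distinction.
Only one geometric arrangement is possible.

no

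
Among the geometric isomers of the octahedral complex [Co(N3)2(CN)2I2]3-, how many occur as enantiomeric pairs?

1

An octahedron has six vertices in three trans pairs; every non-trans pair is cis.
The distinct arrangements are (5 in all): N3 trans, CN trans, I trans; N3 cis, CN trans, I cis; N3 trans, CN cis, I cis; N3 cis, CN cis, I cis (chiral); N3 cis, CN cis, I trans.
One of these lacks any improper symmetry element and so occurs as an enantiomeric pair, giving 5 + 1 = 6 stereoisomers in total.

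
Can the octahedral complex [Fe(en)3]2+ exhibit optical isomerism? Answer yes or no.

The six octahedral sites form three mutually perpendicular trans pairs.
Each en is bidentate and must span two cis positions.
Only one geometric arrangement is possible; it has no improper symmetry element, so it exists as a pair of enantiomers (2 stereoisomers).

yes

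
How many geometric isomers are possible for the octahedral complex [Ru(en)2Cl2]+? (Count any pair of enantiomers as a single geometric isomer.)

2

In an octahedral complex each vertex has one trans partner and four cis neighbours.
Each en is bidentate and must span two cis positions.
Systematic placement gives 2 geometric isomers: Cl trans; Cl cis (chiral).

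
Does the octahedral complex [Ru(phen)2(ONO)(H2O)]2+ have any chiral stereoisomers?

In an octahedral complex each vertex has one trans partner and four cis neighbours.
Each phen is bidentate and must span two cis positions.
There are 2 geometric isomers: ONO and H2O mutually trans; ONO and H2O mutually cis (chiral).
One of these lacks any improper symmetry element and so occurs as an enantiomeric pair, giving 2 + 1 = 3 stereoisomers in total.

yes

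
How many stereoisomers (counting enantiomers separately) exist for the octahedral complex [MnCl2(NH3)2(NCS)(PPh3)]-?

8

An octahedron has six vertices in three trans pairs; every non-trans pair is cis.
Working through the distinct placements yields 6 geometric isomers: Cl trans, NH3 cis; Cl trans, NH3 trans; Cl cis, NH3 cis (3 arrangements, 2 chiral); Cl cis, NH3 trans.
Of these, 2 lack any improper symmetry element and so occur as enantiomeric pairs, giving 6 + 2 = 8 stereoisomers in total.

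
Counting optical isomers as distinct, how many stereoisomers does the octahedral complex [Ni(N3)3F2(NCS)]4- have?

3

An octahedron has six vertices in three trans pairs; every non-trans pair is cis.
The distinct arrangements are (3 in all): N3 mer, F trans; N3 fac, F cis; N3 mer, F cis.
Each arrangement has an internal mirror plane or centre of symmetry, so none is chiral.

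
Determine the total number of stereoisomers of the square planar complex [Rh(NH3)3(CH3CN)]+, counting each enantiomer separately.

In a square planar complex each vertex has one trans partner and two cis neighbours.
Only one geometric arrangement is possible.

1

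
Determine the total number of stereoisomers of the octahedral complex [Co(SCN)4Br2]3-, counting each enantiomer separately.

The six octahedral sites form three mutually perpendicular trans pairs.
The distinct arrangements are (2 in all): Br trans; Br cis.
Each arrangement has an internal mirror plane or centre of symmetry, so none is chiral.

2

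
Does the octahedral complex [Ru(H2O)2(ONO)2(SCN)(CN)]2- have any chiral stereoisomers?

yes

An octahedron has six vertices in three trans pairs; every non-trans pair is cis.
There are 6 geometric isomers: H2O cis, ONO cis (3 arrangements, 2 chiral); H2O cis, ONO trans; H2O trans, ONO cis; H2O trans, ONO trans.
Of these, 2 lack any improper symmetry element and so occur as enantiomeric pairs, giving 6 + 2 = 8 stereoisomers in total.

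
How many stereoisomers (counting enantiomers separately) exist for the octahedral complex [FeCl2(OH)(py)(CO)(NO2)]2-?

15

The six octahedral sites form three mutually perpendicular trans pairs.
Systematic enumeration (placing each ligand type in turn and discarding arrangements equivalent by rotation or reflection) gives 9 geometric isomers.
Of these, 6 lack any improper symmetry element and so occur as enantiomeric pairs, giving 9 + 6 = 15 stereoisomers in total.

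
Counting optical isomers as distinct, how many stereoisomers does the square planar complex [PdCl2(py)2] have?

2

In a square planar complex each vertex has one trans partner and two cis neighbours.
Working through the distinct placements yields 2 geometric isomers: Cl cis; Cl trans.
Each arrangement has an internal mirror plane or centre of symmetry, so none is chiral.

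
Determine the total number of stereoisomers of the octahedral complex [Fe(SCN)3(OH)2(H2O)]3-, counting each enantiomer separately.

3

An octahedron has six vertices in three trans pairs; every non-trans pair is cis.
The distinct arrangements are (3 in all): SCN mer, OH cis; SCN mer, OH trans; SCN fac, OH cis.
Each arrangement has an internal mirror plane or centre of symmetry, so none is chiral.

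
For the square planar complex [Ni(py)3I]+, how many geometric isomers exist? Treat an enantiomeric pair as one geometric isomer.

A square has two trans pairs of vertices; adjacent vertices are cis.
Only one geometric arrangement is possible.

1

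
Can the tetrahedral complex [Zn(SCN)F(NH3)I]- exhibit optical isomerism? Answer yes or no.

All four vertices of a tetrahedron are equivalent and mutually adjacent, so cis/trans isomerism cannot arise.
Only one geometric arrangement is possible; it has no improper symmetry element, so it exists as a pair of enantiomers (2 stereoisomers).

yes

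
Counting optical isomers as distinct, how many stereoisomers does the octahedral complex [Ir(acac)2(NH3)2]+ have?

An octahedron has six vertices in three trans pairs; every non-trans pair is cis.
Each acac is bidentate and must span two cis positions.
Working through the distinct placements yields 2 geometric isomers: NH3 trans; NH3 cis (chiral).
One of these lacks any improper symmetry element and so occurs as an enantiomeric pair, giving 2 + 1 = 3 stereoisomers in total.

3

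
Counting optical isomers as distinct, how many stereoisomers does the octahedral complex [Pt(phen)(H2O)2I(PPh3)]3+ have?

6

An octahedron has six vertices in three trans pairs; every non-trans pair is cis.
Each phen is bidentate and must span two cis positions.
Working through the distinct placements yields 4 geometric isomers: H2O trans; H2O cis (3 arrangements, 2 chiral).
Of these, 2 lack any improper symmetry element and so occur as enantiomeric pairs, giving 4 + 2 = 6 stereoisomers in total.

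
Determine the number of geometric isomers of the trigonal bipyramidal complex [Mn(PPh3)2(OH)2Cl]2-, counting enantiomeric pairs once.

A trigonal bipyramid has two axial and three equatorial sites, which are chemically inequivalent.
Placing the ligands in turn and identifying arrangements related by rotation or reflection leaves 5 distinct geometric isomers.

5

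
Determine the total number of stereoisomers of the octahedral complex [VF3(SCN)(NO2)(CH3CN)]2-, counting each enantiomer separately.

In an octahedral complex each vertex has one trans partner and four cis neighbours.
There are 4 geometric isomers: F mer (3 arrangements); F fac (chiral).
One of these lacks any improper symmetry element and so occurs as an enantiomeric pair, giving 4 + 1 = 5 stereoisomers in total.

5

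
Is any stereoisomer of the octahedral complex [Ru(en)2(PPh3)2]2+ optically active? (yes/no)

Each en is bidentate and must span two cis positions.
Working through the distinct placements yields 2 geometric isomers: PPh3 trans; PPh3 cis (chiral).
One of these lacks any improper symmetry element and so occurs as an enantiomeric pair, giving 2 + 1 = 3 stereoisomers in total.

yes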